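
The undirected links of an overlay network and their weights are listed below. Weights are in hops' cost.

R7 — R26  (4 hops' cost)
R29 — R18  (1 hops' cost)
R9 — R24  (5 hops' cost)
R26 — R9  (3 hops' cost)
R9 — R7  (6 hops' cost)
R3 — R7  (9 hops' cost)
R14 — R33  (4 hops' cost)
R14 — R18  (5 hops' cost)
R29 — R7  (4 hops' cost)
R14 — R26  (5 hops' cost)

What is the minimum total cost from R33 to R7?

13 hops' cost

Running Dijkstra from R33:
R33: 0
R14: 4  (via R33)
R18: 9  (via R14)
R26: 9  (via R14)
R29: 10  (via R18)
R9: 12  (via R26)
R7: 13  (via R26)
Shortest route: R33–R14–R26–R7 = 13 hops' cost.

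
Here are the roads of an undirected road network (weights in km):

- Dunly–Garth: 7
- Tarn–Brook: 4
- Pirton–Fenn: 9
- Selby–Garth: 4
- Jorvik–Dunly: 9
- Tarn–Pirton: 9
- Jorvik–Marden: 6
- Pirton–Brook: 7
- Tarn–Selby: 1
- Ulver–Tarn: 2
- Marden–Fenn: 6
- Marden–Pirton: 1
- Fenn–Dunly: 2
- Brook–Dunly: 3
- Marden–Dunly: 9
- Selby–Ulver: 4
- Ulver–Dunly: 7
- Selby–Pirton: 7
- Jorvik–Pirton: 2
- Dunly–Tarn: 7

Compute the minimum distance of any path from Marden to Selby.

Enumerating some paths:
Marden → Pirton → Selby: 1+7 = 8
Marden → Pirton → Tarn → Selby: 1+9+1 = 11
Cheapest is Marden → Pirton → Selby at 8 km.

8 km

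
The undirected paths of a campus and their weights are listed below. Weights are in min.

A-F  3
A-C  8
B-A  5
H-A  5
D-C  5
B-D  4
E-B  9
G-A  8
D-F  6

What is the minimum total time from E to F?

17 min

Candidate routes:
E → B → D → F: 9+4+6 = 19
E → B → A → F: 9+5+3 = 17
E → B → D → C → A → F: 9+4+5+8+3 = 29
The minimum is 17 min via E → B → A → F.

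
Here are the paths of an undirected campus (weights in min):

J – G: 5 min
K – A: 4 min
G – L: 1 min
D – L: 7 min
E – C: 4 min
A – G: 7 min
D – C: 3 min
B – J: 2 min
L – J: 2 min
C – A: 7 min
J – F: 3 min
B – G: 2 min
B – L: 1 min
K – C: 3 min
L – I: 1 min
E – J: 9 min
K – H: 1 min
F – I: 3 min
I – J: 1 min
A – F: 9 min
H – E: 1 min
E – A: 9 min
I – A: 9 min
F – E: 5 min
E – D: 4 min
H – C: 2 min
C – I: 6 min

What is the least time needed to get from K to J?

Compare a few routes:
K - H - E - F - I - J: 1+1+5+3+1 = 11
K - H - E - F - J: 1+1+5+3 = 10
The minimum is 10 min via K - H - E - F - J.

10 min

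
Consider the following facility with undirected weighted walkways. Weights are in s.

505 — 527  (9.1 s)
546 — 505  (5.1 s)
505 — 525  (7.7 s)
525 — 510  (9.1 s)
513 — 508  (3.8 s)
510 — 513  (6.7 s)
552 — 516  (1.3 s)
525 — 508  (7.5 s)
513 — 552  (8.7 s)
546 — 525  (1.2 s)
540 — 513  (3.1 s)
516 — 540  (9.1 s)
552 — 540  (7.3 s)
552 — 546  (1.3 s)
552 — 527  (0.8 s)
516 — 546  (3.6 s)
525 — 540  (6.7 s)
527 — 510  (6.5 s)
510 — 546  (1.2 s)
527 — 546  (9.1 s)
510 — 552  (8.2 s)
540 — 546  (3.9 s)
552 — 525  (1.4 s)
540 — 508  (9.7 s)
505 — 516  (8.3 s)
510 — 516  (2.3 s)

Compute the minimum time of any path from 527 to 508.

Enumerating some paths:
527 → 552 → 546 → 540 → 513 → 508: 0.8+1.3+3.9+3.1+3.8 = 12.9
527 → 552 → 546 → 525 → 508: 0.8+1.3+1.2+7.5 = 10.8
527 → 552 → 513 → 508: 0.8+8.7+3.8 = 13.3
527 → 552 → 525 → 508: 0.8+1.4+7.5 = 9.7
The minimum is 9.7 s via 527 → 552 → 525 → 508.

9.7 s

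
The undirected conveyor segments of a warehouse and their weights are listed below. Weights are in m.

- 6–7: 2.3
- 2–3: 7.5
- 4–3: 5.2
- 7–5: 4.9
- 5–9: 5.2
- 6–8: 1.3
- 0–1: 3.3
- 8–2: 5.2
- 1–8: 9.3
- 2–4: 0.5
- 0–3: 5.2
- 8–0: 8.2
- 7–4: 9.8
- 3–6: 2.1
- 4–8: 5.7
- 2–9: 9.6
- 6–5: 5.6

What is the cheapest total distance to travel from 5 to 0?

Enumerating some paths:
5–7–6–3–0: 4.9+2.3+2.1+5.2 = 14.5
5–6–8–0: 5.6+1.3+8.2 = 15.1
5–7–6–8–0: 4.9+2.3+1.3+8.2 = 16.7
5–6–3–0: 5.6+2.1+5.2 = 12.9
Cheapest is 5–6–3–0 at 12.9 m.

12.9 m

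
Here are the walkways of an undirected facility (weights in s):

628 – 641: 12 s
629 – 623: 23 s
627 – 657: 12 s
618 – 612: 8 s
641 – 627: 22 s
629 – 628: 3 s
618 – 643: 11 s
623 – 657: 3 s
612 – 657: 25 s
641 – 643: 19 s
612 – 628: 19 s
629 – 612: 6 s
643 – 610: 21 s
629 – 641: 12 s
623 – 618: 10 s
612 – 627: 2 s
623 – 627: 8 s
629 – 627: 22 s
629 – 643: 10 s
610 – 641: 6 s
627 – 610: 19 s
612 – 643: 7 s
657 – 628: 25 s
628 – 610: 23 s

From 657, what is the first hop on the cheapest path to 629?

Enumerating some paths:
657–627–612–629: 12+2+6 = 20
657–623–627–612–629: 3+8+2+6 = 19
Cheapest is 657–623–627–612–629 at 19 s.
So from 657 the first move is to 623.

623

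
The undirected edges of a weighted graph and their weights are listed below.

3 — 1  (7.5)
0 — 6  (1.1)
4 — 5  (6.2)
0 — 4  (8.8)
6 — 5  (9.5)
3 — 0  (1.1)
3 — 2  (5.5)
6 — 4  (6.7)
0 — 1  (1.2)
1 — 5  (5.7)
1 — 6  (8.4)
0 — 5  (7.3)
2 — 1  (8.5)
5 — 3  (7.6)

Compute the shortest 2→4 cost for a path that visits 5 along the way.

19.3

Best 2 to 5: 2 → 3 → 5 costing 13.1
Shortest 5→4: 5 → 4 = 6.2
Total via 5: 13.1 + 6.2 = 19.3.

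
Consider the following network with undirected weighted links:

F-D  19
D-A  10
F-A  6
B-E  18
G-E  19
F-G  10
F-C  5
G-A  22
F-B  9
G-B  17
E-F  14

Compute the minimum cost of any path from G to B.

Shortest distances from G:
G: 0
F: 10  (via G)
C: 15  (via F)
A: 16  (via F)
B: 17  (via G)
Shortest route: G → B = 17.

17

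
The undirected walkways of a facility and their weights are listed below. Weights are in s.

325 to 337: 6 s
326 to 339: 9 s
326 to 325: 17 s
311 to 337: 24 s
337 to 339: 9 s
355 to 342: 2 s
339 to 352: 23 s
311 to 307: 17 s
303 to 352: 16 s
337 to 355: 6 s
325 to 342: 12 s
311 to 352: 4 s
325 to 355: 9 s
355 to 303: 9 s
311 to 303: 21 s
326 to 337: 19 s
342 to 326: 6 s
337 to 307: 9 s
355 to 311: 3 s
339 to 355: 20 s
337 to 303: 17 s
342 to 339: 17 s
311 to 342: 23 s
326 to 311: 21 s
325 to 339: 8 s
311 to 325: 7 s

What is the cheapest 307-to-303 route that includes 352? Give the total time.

37 s

Best 307 to 352: 307–311–352 costing 21
Best 352 to 303: 352–303 costing 16
Total via 352: 21 + 16 = 37 s.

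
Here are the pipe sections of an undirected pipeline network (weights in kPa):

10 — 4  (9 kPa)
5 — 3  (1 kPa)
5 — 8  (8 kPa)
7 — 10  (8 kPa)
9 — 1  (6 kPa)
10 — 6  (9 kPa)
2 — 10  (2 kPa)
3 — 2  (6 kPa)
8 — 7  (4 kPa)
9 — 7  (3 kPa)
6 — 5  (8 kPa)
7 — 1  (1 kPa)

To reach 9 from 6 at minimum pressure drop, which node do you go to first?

10

Candidate routes:
6 → 5 → 8 → 7 → 9: 8+8+4+3 = 23
6 → 10 → 7 → 9: 9+8+3 = 20
Cheapest is 6 → 10 → 7 → 9 at 20 kPa.
So from 6 the first move is to 10.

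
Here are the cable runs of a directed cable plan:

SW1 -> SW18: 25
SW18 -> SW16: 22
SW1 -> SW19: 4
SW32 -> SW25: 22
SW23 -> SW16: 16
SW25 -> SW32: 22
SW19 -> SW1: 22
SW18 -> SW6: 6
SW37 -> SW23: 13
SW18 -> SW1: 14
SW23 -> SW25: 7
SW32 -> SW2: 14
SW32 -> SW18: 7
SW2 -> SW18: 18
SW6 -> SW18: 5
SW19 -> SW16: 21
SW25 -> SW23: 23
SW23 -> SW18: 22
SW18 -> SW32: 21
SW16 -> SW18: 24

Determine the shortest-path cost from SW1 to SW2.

60

Shortest distances from SW1:
SW1: 0
SW19: 4  (via SW1)
SW16: 25  (via SW19)
SW18: 25  (via SW1)
SW6: 31  (via SW18)
SW32: 46  (via SW18)
SW2: 60  (via SW32)
Shortest route: SW1–SW18–SW32–SW2 = 60.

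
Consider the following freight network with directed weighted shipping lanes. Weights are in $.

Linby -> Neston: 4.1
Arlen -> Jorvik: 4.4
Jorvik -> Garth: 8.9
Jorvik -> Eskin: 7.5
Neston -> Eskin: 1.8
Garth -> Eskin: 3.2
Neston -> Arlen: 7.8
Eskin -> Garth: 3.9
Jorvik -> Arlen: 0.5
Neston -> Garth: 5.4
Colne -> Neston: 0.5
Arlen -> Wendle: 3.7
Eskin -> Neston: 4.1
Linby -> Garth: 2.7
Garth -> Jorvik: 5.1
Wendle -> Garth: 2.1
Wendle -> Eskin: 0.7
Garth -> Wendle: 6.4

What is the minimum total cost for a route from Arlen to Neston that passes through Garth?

$13.1

Best Arlen to Garth: Arlen–Wendle–Garth costing 5.8
Shortest Garth→Neston: Garth–Eskin–Neston = 7.3
Total via Garth: 5.8 + 7.3 = $13.1.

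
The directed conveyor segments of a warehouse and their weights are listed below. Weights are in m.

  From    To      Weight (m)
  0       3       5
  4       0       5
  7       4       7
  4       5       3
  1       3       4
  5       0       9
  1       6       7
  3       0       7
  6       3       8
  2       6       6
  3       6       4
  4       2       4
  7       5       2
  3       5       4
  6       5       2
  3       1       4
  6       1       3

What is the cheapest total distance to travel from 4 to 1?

13 m

Settle nodes by increasing distance from 4:
4: 0
5: 3  (via 4)
2: 4  (via 4)
0: 5  (via 4)
3: 10  (via 0)
6: 10  (via 2)
1: 13  (via 6)
Shortest route: 4–2–6–1 = 13 m.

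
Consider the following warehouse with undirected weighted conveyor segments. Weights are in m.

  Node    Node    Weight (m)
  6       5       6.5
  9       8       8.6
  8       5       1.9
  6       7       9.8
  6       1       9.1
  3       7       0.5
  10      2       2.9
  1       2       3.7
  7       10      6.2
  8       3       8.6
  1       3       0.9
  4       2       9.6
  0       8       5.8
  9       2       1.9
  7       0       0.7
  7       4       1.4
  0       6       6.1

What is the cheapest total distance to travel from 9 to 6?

Settle nodes by increasing distance from 9:
9: 0
2: 1.9  (via 9)
10: 4.8  (via 2)
1: 5.6  (via 2)
3: 6.5  (via 1)
7: 7  (via 3)
0: 7.7  (via 7)
4: 8.4  (via 7)
8: 8.6  (via 9)
5: 10.5  (via 8)
6: 13.8  (via 0)
Shortest route: 9–2–1–3–7–0–6 = 13.8 m.

13.8 m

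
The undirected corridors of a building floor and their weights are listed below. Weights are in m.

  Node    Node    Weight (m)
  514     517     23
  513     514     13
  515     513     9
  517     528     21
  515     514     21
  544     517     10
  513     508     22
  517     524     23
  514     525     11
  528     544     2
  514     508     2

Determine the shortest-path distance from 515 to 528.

Enumerating some paths:
515 → 514 → 517 → 528: 21+23+21 = 65
515 → 514 → 517 → 544 → 528: 21+23+10+2 = 56
515 → 513 → 514 → 517 → 544 → 528: 9+13+23+10+2 = 57
The minimum is 56 m via 515 → 514 → 517 → 544 → 528.

56 m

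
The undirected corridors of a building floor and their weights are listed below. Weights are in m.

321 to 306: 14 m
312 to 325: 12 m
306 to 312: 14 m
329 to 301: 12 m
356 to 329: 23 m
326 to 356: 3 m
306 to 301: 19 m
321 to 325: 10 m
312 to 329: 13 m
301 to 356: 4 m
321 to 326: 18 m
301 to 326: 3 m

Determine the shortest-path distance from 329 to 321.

33 m

Candidate routes:
329 - 312 - 306 - 321: 13+14+14 = 41
329 - 312 - 325 - 321: 13+12+10 = 35
329 - 301 - 356 - 326 - 321: 12+4+3+18 = 37
329 - 301 - 326 - 321: 12+3+18 = 33
Cheapest is 329 - 301 - 326 - 321 at 33 m.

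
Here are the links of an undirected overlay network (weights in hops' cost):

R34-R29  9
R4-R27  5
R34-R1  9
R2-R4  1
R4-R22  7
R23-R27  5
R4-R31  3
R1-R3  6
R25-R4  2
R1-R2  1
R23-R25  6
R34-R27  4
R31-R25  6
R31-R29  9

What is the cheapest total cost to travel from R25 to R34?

11 hops' cost

Shortest distances from R25:
R25: 0
R4: 2  (via R25)
R2: 3  (via R4)
R1: 4  (via R2)
R31: 5  (via R4)
R23: 6  (via R25)
R27: 7  (via R4)
R22: 9  (via R4)
R3: 10  (via R1)
R34: 11  (via R27)
Shortest route: R25 → R4 → R27 → R34 = 11 hops' cost.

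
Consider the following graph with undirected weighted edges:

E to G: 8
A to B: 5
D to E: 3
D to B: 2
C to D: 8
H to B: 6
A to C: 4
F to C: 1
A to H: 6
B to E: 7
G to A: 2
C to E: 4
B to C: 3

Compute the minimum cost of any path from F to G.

7

Shortest distances from F:
F: 0
C: 1  (via F)
B: 4  (via C)
A: 5  (via C)
E: 5  (via C)
D: 6  (via B)
G: 7  (via A)
Shortest route: F–C–A–G = 7.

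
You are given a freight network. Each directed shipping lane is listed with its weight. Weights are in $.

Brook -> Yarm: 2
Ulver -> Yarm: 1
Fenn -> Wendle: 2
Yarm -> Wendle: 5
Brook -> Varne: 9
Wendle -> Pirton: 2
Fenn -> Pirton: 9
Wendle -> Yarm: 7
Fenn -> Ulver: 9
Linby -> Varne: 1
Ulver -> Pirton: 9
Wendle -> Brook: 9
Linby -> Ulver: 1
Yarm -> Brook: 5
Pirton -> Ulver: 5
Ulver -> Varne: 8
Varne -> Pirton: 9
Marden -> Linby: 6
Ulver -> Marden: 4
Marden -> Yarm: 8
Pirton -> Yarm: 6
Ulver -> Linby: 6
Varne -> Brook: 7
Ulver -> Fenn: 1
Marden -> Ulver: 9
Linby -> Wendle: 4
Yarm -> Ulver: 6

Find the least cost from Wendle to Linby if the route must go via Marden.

Shortest Wendle→Marden: Wendle–Pirton–Ulver–Marden = 11
Shortest Marden→Linby: Marden–Linby = 6
Total via Marden: 11 + 6 = $17.

$17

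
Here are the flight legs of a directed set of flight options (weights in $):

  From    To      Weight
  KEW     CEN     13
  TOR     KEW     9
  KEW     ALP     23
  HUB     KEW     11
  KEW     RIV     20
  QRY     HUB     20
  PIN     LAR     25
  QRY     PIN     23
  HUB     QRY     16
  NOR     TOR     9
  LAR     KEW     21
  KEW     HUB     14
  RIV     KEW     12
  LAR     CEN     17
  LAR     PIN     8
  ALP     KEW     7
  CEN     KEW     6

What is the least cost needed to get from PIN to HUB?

Settle nodes by increasing distance from PIN:
PIN: 0
LAR: 25  (via PIN)
CEN: 42  (via LAR)
KEW: 46  (via LAR)
HUB: 60  (via KEW)
Shortest route: PIN → LAR → KEW → HUB = $60.

$60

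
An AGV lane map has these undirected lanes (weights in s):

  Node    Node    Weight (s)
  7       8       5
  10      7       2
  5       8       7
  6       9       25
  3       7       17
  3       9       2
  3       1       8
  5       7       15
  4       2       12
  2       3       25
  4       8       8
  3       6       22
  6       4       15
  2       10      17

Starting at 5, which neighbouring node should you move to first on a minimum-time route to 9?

8

Candidate routes:
5–8–7–3–9: 7+5+17+2 = 31
5–7–3–9: 15+17+2 = 34
The minimum is 31 s via 5–8–7–3–9.
So from 5 the first move is to 8.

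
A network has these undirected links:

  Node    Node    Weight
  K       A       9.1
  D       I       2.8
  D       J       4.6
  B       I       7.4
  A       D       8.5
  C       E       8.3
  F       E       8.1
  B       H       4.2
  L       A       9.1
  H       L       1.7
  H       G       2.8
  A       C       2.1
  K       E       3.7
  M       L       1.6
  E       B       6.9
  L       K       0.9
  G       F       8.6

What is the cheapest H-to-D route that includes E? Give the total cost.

23.4

Shortest H→E: H → L → K → E = 6.3
Best E to D: E → B → I → D costing 17.1
Total via E: 6.3 + 17.1 = 23.4.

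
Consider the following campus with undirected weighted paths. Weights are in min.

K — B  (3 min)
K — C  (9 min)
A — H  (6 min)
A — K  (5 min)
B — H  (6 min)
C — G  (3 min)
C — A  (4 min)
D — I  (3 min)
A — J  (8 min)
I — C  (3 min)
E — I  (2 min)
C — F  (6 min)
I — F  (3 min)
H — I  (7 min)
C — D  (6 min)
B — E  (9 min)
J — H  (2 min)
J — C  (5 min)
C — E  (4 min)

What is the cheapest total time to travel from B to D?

Enumerating some paths:
B - E - I - D: 9+2+3 = 14
B - H - I - D: 6+7+3 = 16
Cheapest is B - E - I - D at 14 min.

14 min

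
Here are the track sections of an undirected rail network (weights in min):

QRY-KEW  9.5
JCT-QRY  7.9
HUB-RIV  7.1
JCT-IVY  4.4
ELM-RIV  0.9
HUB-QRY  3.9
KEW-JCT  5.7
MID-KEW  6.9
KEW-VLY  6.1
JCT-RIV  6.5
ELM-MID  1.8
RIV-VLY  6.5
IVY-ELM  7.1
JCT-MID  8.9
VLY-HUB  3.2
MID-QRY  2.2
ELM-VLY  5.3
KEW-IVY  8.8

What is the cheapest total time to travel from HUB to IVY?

15 min

Candidate routes:
HUB–RIV–ELM–IVY: 7.1+0.9+7.1 = 15.1
HUB–QRY–MID–ELM–IVY: 3.9+2.2+1.8+7.1 = 15
HUB–VLY–ELM–IVY: 3.2+5.3+7.1 = 15.6
Cheapest is HUB–QRY–MID–ELM–IVY at 15 min.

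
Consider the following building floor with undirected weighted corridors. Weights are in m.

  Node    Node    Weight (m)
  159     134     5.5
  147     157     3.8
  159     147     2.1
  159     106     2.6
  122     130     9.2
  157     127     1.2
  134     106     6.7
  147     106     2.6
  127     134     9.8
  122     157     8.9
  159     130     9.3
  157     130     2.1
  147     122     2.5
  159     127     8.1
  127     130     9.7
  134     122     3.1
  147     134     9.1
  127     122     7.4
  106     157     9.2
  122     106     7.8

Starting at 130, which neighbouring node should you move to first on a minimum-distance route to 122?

157

Compare a few routes:
130 - 122: 9.2 = 9.2
130 - 157 - 147 - 122: 2.1+3.8+2.5 = 8.4
Cheapest is 130 - 157 - 147 - 122 at 8.4 m.
So from 130 the first move is to 157.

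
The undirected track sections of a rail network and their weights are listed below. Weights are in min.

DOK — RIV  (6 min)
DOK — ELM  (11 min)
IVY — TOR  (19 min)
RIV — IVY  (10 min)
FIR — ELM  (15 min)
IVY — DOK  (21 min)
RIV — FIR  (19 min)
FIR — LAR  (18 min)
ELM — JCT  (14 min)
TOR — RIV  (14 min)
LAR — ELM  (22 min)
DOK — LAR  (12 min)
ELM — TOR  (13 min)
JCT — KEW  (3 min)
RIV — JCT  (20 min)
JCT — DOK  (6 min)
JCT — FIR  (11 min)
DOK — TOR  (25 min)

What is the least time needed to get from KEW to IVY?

25 min

Candidate routes:
KEW - JCT - DOK - RIV - IVY: 3+6+6+10 = 25
KEW - JCT - DOK - IVY: 3+6+21 = 30
KEW - JCT - RIV - IVY: 3+20+10 = 33
The minimum is 25 min via KEW - JCT - DOK - RIV - IVY.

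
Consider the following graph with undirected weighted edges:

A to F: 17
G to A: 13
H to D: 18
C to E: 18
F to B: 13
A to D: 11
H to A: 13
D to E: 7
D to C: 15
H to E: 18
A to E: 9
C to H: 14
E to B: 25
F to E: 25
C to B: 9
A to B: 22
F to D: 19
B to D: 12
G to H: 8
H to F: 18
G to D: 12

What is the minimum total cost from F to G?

26

Settle nodes by increasing distance from F:
F: 0
B: 13  (via F)
A: 17  (via F)
H: 18  (via F)
D: 19  (via F)
C: 22  (via B)
E: 25  (via F)
G: 26  (via H)
Shortest route: F–H–G = 26.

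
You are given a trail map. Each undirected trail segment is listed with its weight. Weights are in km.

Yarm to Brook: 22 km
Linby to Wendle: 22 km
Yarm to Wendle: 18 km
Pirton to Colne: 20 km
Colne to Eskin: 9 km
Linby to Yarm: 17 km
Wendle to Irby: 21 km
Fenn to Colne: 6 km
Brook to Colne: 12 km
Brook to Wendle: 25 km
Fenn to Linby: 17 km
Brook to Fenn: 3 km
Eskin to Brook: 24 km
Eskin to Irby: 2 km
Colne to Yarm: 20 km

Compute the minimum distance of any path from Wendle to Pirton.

52 km

Settle nodes by increasing distance from Wendle:
Wendle: 0
Yarm: 18  (via Wendle)
Irby: 21  (via Wendle)
Linby: 22  (via Wendle)
Eskin: 23  (via Irby)
Brook: 25  (via Wendle)
Fenn: 28  (via Brook)
Colne: 32  (via Eskin)
Pirton: 52  (via Colne)
Shortest route: Wendle–Irby–Eskin–Colne–Pirton = 52 km.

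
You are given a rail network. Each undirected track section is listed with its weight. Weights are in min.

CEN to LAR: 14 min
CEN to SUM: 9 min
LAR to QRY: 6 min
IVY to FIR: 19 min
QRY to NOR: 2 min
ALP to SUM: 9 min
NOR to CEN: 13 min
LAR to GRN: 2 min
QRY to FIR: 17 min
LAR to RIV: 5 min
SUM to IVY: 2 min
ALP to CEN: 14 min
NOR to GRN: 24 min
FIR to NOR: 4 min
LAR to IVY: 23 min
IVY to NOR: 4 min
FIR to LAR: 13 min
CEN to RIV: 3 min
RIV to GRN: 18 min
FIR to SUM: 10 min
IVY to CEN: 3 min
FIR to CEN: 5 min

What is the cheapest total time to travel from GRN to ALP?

Enumerating some paths:
GRN → LAR → QRY → NOR → IVY → SUM → ALP: 2+6+2+4+2+9 = 25
GRN → LAR → RIV → CEN → SUM → ALP: 2+5+3+9+9 = 28
GRN → LAR → RIV → CEN → ALP: 2+5+3+14 = 24
The minimum is 24 min via GRN → LAR → RIV → CEN → ALP.

24 min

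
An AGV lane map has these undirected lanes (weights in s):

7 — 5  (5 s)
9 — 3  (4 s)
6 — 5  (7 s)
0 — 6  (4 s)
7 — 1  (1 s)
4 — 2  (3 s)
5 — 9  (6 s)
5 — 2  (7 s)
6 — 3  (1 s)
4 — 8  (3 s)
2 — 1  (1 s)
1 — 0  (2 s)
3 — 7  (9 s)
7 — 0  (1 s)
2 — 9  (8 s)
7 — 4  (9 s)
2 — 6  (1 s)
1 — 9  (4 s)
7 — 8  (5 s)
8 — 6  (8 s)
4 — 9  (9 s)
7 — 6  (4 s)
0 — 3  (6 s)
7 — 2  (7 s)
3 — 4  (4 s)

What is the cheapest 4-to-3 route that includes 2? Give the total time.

Shortest 4→2: 4–2 = 3
Best 2 to 3: 2–6–3 costing 2
Total via 2: 3 + 2 = 5 s.

5 s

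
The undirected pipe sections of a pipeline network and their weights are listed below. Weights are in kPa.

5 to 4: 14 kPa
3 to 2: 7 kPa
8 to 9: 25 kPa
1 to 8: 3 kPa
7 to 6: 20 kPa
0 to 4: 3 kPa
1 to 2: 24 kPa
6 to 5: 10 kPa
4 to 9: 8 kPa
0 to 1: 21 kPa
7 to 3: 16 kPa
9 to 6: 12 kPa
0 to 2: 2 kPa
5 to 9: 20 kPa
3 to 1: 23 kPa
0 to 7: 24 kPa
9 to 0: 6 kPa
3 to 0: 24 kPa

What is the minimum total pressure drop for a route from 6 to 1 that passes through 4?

44 kPa

Best 6 to 4: 6–9–4 costing 20
Best 4 to 1: 4–0–1 costing 24
Total via 4: 20 + 24 = 44 kPa.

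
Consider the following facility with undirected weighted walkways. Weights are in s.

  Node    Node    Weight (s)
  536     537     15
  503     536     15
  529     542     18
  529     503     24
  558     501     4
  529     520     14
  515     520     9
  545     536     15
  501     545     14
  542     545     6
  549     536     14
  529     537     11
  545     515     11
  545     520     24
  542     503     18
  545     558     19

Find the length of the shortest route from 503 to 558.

Settle nodes by increasing distance from 503:
503: 0
536: 15  (via 503)
542: 18  (via 503)
545: 24  (via 542)
529: 24  (via 503)
549: 29  (via 536)
537: 30  (via 536)
515: 35  (via 545)
501: 38  (via 545)
520: 38  (via 529)
558: 42  (via 501)
Shortest route: 503 → 542 → 545 → 501 → 558 = 42 s.

42 s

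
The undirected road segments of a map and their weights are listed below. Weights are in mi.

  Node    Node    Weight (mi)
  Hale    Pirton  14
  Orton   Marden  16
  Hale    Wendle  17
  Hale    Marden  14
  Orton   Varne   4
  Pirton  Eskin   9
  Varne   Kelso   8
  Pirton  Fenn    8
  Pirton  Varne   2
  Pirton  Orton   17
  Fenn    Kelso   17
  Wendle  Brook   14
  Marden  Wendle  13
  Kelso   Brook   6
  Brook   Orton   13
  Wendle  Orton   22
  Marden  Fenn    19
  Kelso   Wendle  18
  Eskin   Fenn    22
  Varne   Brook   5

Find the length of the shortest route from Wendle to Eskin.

30 mi

Shortest distances from Wendle:
Wendle: 0
Marden: 13  (via Wendle)
Brook: 14  (via Wendle)
Hale: 17  (via Wendle)
Kelso: 18  (via Wendle)
Varne: 19  (via Brook)
Pirton: 21  (via Varne)
Orton: 22  (via Wendle)
Fenn: 29  (via Pirton)
Eskin: 30  (via Pirton)
Shortest route: Wendle–Brook–Varne–Pirton–Eskin = 30 mi.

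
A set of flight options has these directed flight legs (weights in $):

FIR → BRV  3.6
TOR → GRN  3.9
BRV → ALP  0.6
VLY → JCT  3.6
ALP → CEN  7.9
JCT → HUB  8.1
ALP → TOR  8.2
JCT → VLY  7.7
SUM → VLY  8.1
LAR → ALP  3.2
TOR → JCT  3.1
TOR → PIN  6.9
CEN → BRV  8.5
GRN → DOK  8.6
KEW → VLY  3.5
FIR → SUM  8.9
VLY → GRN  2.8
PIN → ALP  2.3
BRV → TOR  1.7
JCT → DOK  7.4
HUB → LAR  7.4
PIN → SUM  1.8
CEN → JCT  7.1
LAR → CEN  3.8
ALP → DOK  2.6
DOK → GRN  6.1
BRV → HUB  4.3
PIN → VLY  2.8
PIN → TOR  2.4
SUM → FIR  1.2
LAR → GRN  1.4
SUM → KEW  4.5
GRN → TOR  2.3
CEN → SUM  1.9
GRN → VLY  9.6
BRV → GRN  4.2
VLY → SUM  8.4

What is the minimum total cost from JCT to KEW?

$20.6

Candidate routes:
JCT–VLY–SUM–KEW: 7.7+8.4+4.5 = 20.6
JCT–HUB–LAR–CEN–SUM–KEW: 8.1+7.4+3.8+1.9+4.5 = 25.7
The minimum is $20.6 via JCT–VLY–SUM–KEW.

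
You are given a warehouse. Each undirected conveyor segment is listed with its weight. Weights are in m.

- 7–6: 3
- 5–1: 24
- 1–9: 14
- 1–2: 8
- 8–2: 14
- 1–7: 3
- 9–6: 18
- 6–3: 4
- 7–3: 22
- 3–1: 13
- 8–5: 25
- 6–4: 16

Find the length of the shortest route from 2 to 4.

30 m

Settle nodes by increasing distance from 2:
2: 0
1: 8  (via 2)
7: 11  (via 1)
6: 14  (via 7)
8: 14  (via 2)
3: 18  (via 6)
9: 22  (via 1)
4: 30  (via 6)
Shortest route: 2 → 1 → 7 → 6 → 4 = 30 m.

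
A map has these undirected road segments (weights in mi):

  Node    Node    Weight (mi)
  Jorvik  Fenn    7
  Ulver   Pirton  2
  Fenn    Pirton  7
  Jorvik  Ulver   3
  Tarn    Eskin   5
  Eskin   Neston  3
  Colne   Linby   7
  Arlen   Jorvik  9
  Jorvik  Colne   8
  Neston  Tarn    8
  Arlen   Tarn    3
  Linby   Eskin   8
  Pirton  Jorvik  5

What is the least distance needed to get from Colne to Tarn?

Running Dijkstra from Colne:
Colne: 0
Linby: 7  (via Colne)
Jorvik: 8  (via Colne)
Ulver: 11  (via Jorvik)
Pirton: 13  (via Jorvik)
Fenn: 15  (via Jorvik)
Eskin: 15  (via Linby)
Arlen: 17  (via Jorvik)
Neston: 18  (via Eskin)
Tarn: 20  (via Eskin)
Shortest route: Colne–Linby–Eskin–Tarn = 20 mi.

20 mi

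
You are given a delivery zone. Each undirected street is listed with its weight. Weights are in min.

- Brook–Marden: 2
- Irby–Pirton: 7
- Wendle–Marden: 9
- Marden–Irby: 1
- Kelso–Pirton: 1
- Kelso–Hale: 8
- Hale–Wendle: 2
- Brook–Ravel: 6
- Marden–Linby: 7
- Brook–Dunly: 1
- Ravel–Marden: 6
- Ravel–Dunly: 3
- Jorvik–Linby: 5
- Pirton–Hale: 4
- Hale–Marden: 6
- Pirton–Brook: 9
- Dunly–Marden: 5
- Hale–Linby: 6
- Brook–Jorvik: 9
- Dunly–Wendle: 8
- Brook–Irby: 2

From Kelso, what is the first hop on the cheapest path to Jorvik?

Enumerating some paths:
Kelso - Pirton - Brook - Jorvik: 1+9+9 = 19
Kelso - Pirton - Hale - Linby - Jorvik: 1+4+6+5 = 16
Kelso - Pirton - Irby - Brook - Jorvik: 1+7+2+9 = 19
The minimum is 16 min via Kelso - Pirton - Hale - Linby - Jorvik.
So from Kelso the first move is to Pirton.

Pirton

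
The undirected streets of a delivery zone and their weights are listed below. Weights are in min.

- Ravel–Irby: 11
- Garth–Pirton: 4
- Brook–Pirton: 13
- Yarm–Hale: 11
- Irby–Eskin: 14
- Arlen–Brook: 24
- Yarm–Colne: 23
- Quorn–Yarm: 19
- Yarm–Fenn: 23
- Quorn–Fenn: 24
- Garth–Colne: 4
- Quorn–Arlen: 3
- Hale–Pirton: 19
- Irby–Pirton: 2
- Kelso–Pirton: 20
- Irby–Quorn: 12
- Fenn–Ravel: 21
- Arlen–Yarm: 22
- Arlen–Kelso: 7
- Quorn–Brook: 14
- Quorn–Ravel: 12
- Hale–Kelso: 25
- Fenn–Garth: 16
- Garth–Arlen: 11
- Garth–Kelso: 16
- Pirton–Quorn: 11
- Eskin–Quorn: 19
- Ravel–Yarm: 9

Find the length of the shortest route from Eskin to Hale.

35 min

Settle nodes by increasing distance from Eskin:
Eskin: 0
Irby: 14  (via Eskin)
Pirton: 16  (via Irby)
Quorn: 19  (via Eskin)
Garth: 20  (via Pirton)
Arlen: 22  (via Quorn)
Colne: 24  (via Garth)
Ravel: 25  (via Irby)
Brook: 29  (via Pirton)
Kelso: 29  (via Arlen)
Yarm: 34  (via Ravel)
Hale: 35  (via Pirton)
Shortest route: Eskin → Irby → Pirton → Hale = 35 min.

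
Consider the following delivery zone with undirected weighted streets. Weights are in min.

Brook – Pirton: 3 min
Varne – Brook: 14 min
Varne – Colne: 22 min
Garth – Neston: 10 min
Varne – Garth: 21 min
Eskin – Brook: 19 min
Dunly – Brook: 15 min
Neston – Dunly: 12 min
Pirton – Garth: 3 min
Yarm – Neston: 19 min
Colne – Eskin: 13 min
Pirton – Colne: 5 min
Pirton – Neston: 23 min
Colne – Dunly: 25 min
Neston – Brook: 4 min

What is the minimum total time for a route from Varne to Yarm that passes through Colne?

Shortest Varne→Colne: Varne → Colne = 22
Shortest Colne→Yarm: Colne → Pirton → Brook → Neston → Yarm = 31
Total via Colne: 22 + 31 = 53 min.

53 min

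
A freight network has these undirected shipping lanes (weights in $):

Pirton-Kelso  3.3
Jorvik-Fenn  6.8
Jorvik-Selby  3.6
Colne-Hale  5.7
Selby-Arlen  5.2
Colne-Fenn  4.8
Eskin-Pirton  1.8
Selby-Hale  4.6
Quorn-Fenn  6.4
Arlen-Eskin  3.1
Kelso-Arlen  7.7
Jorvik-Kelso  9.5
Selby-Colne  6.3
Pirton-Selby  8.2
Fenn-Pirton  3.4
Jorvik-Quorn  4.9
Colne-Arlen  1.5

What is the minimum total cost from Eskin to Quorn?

Candidate routes:
Eskin → Arlen → Selby → Jorvik → Quorn: 3.1+5.2+3.6+4.9 = 16.8
Eskin → Arlen → Colne → Fenn → Quorn: 3.1+1.5+4.8+6.4 = 15.8
Eskin → Pirton → Fenn → Jorvik → Quorn: 1.8+3.4+6.8+4.9 = 16.9
Eskin → Pirton → Fenn → Quorn: 1.8+3.4+6.4 = 11.6
Cheapest is Eskin → Pirton → Fenn → Quorn at $11.6.

$11.6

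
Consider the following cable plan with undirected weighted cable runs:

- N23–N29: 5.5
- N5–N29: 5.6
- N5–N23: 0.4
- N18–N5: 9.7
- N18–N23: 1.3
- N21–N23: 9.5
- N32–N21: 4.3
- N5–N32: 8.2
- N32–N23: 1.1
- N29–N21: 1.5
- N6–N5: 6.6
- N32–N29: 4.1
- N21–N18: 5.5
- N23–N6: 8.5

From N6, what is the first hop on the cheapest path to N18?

N5

Compare a few routes:
N6–N5–N32–N23–N18: 6.6+8.2+1.1+1.3 = 17.2
N6–N23–N18: 8.5+1.3 = 9.8
N6–N5–N23–N18: 6.6+0.4+1.3 = 8.3
N6–N5–N18: 6.6+9.7 = 16.3
Cheapest is N6–N5–N23–N18 at 8.3.
So from N6 the first move is to N5.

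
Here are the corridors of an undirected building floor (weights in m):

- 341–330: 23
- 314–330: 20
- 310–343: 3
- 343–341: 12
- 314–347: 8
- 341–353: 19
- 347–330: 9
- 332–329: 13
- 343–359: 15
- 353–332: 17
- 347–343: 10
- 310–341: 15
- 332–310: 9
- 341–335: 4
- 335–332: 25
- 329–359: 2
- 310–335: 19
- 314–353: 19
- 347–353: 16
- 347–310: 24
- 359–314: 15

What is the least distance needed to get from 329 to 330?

34 m

Shortest distances from 329:
329: 0
359: 2  (via 329)
332: 13  (via 329)
314: 17  (via 359)
343: 17  (via 359)
310: 20  (via 343)
347: 25  (via 314)
341: 29  (via 343)
353: 30  (via 332)
335: 33  (via 341)
330: 34  (via 347)
Shortest route: 329–359–314–347–330 = 34 m.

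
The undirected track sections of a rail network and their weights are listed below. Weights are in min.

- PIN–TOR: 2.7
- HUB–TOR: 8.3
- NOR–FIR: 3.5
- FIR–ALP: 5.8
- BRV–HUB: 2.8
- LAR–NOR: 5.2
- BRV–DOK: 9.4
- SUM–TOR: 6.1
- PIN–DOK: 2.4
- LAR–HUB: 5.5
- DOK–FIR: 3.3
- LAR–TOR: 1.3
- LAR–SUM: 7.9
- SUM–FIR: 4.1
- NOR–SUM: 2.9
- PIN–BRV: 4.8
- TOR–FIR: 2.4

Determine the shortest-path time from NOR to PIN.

8.6 min

Candidate routes:
NOR–SUM–TOR–PIN: 2.9+6.1+2.7 = 11.7
NOR–FIR–TOR–PIN: 3.5+2.4+2.7 = 8.6
NOR–FIR–DOK–PIN: 3.5+3.3+2.4 = 9.2
NOR–LAR–TOR–PIN: 5.2+1.3+2.7 = 9.2
The minimum is 8.6 min via NOR–FIR–TOR–PIN.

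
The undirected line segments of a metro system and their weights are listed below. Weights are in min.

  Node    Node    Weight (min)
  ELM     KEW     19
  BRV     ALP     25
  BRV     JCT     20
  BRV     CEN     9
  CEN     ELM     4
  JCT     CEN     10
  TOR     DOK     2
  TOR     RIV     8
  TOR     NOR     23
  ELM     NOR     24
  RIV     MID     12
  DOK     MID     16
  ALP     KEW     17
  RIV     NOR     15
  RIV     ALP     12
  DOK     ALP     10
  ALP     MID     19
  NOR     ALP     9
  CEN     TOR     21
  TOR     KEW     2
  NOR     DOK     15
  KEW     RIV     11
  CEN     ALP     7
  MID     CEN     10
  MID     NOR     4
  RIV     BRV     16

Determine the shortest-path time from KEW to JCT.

31 min

Shortest distances from KEW:
KEW: 0
TOR: 2  (via KEW)
DOK: 4  (via TOR)
RIV: 10  (via TOR)
ALP: 14  (via DOK)
ELM: 19  (via KEW)
NOR: 19  (via DOK)
MID: 20  (via DOK)
CEN: 21  (via ALP)
BRV: 26  (via RIV)
JCT: 31  (via CEN)
Shortest route: KEW–TOR–DOK–ALP–CEN–JCT = 31 min.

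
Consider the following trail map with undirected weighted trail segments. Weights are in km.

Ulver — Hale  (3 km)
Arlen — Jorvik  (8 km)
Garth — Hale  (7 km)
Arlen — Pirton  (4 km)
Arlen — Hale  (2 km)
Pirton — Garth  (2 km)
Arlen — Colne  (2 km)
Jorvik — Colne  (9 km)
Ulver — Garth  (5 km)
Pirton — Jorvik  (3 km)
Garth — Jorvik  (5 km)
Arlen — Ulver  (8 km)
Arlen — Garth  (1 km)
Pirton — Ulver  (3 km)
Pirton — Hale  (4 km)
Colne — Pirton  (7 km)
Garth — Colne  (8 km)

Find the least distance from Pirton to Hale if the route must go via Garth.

5 km

Shortest Pirton→Garth: Pirton–Garth = 2
Best Garth to Hale: Garth–Arlen–Hale costing 3
Total via Garth: 2 + 3 = 5 km.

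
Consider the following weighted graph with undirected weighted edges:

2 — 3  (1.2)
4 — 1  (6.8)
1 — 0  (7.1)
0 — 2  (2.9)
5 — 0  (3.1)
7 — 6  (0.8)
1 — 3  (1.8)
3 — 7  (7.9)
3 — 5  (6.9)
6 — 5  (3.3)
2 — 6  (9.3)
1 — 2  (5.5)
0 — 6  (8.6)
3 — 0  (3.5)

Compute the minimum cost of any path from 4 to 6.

Compare a few routes:
4–1–3–5–6: 6.8+1.8+6.9+3.3 = 18.8
4–1–3–7–6: 6.8+1.8+7.9+0.8 = 17.3
4–1–3–2–6: 6.8+1.8+1.2+9.3 = 19.1
4–1–3–0–5–6: 6.8+1.8+3.5+3.1+3.3 = 18.5
Cheapest is 4–1–3–7–6 at 17.3.

17.3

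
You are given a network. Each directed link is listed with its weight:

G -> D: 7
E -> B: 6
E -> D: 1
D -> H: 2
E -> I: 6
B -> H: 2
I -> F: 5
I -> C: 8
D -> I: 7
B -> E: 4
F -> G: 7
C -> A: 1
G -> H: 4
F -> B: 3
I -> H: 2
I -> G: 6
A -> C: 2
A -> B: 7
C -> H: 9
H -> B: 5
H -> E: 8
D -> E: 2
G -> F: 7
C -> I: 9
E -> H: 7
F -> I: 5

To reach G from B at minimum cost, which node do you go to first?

E

Enumerating some paths:
B - E - D - I - G: 4+1+7+6 = 18
B - E - I - G: 4+6+6 = 16
The minimum is 16 via B - E - I - G.
So from B the first move is to E.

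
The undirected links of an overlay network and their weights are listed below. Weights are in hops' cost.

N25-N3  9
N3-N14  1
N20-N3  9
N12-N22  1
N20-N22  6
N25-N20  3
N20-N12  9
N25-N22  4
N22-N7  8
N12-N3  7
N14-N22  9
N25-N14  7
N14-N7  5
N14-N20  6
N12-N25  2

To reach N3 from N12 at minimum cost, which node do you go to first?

N3

Enumerating some paths:
N12 → N25 → N14 → N3: 2+7+1 = 10
N12 → N3: 7 = 7
The minimum is 7 hops' cost via N12 → N3.
So from N12 the first move is to N3.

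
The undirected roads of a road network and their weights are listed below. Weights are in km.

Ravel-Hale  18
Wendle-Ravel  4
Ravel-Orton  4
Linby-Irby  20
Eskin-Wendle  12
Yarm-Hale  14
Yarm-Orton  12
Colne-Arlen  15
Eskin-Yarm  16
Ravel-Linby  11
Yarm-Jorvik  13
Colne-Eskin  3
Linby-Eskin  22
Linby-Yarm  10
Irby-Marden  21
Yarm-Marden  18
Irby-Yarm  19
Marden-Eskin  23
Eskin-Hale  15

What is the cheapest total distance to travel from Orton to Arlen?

38 km

Enumerating some paths:
Orton → Ravel → Hale → Eskin → Colne → Arlen: 4+18+15+3+15 = 55
Orton → Ravel → Linby → Eskin → Colne → Arlen: 4+11+22+3+15 = 55
Orton → Ravel → Wendle → Eskin → Colne → Arlen: 4+4+12+3+15 = 38
Orton → Yarm → Eskin → Colne → Arlen: 12+16+3+15 = 46
The minimum is 38 km via Orton → Ravel → Wendle → Eskin → Colne → Arlen.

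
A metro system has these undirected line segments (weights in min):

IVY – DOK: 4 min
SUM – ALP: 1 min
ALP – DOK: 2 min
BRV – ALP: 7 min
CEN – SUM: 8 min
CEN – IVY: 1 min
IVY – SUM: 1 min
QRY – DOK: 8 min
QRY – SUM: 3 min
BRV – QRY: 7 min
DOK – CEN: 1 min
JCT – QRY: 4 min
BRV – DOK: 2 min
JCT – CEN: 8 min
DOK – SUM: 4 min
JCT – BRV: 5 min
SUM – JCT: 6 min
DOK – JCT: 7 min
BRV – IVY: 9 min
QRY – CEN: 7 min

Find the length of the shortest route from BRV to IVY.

4 min

Settle nodes by increasing distance from BRV:
BRV: 0
DOK: 2  (via BRV)
CEN: 3  (via DOK)
IVY: 4  (via CEN)
Shortest route: BRV → DOK → CEN → IVY = 4 min.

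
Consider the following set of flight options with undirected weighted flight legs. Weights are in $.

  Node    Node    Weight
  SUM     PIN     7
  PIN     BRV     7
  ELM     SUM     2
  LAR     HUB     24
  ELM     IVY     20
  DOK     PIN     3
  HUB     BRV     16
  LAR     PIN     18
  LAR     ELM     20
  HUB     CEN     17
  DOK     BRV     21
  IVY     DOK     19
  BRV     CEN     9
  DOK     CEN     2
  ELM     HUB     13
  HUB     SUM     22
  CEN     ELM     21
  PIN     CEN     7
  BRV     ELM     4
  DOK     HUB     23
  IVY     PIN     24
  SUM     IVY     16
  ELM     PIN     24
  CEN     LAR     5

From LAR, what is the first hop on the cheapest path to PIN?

CEN

Enumerating some paths:
LAR - CEN - PIN: 5+7 = 12
LAR - CEN - BRV - PIN: 5+9+7 = 21
LAR - PIN: 18 = 18
LAR - CEN - DOK - PIN: 5+2+3 = 10
Cheapest is LAR - CEN - DOK - PIN at $10.
So from LAR the first move is to CEN.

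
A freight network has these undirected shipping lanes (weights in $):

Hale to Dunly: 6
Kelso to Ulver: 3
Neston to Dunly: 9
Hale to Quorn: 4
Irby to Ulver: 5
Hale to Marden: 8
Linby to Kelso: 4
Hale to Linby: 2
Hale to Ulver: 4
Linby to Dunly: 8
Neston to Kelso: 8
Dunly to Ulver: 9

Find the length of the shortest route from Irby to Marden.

$17

Settle nodes by increasing distance from Irby:
Irby: 0
Ulver: 5  (via Irby)
Kelso: 8  (via Ulver)
Hale: 9  (via Ulver)
Linby: 11  (via Hale)
Quorn: 13  (via Hale)
Dunly: 14  (via Ulver)
Neston: 16  (via Kelso)
Marden: 17  (via Hale)
Shortest route: Irby–Ulver–Hale–Marden = $17.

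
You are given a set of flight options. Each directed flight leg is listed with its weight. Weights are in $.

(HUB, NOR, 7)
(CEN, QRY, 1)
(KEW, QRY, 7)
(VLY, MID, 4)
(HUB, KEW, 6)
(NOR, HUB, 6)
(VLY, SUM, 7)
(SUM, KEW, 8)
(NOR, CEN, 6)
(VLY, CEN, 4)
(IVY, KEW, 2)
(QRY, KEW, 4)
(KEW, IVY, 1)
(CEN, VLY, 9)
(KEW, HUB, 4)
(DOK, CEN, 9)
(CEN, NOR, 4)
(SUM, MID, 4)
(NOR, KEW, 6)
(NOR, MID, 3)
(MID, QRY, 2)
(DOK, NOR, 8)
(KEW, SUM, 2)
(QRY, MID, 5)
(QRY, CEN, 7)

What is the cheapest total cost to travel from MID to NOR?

Shortest distances from MID:
MID: 0
QRY: 2  (via MID)
KEW: 6  (via QRY)
IVY: 7  (via KEW)
SUM: 8  (via KEW)
CEN: 9  (via QRY)
HUB: 10  (via KEW)
NOR: 13  (via CEN)
Shortest route: MID → QRY → CEN → NOR = $13.

$13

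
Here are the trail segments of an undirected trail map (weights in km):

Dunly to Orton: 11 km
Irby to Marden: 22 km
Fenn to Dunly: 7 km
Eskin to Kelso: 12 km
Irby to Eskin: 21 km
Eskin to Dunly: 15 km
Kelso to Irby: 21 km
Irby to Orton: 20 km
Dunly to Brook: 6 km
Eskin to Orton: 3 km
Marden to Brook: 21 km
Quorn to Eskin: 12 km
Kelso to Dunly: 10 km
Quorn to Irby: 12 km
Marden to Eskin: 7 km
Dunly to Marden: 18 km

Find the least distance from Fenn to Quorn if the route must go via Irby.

50 km

Shortest Fenn→Irby: Fenn–Dunly–Kelso–Irby = 38
Best Irby to Quorn: Irby–Quorn costing 12
Total via Irby: 38 + 12 = 50 km.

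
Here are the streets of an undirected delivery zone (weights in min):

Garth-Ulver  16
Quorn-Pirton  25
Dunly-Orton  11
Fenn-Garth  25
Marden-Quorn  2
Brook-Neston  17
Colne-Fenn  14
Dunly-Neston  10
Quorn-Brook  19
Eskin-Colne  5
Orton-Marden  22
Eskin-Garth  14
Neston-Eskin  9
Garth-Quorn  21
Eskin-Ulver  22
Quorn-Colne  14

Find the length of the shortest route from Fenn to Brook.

Running Dijkstra from Fenn:
Fenn: 0
Colne: 14  (via Fenn)
Eskin: 19  (via Colne)
Garth: 25  (via Fenn)
Neston: 28  (via Eskin)
Quorn: 28  (via Colne)
Marden: 30  (via Quorn)
Dunly: 38  (via Neston)
Ulver: 41  (via Eskin)
Brook: 45  (via Neston)
Shortest route: Fenn → Colne → Eskin → Neston → Brook = 45 min.

45 min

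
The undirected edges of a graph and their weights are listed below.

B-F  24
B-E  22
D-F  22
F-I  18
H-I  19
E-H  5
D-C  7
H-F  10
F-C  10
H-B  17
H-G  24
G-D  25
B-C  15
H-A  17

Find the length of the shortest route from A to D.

44

Candidate routes:
A → H → F → D: 17+10+22 = 49
A → H → B → C → D: 17+17+15+7 = 56
A → H → F → C → D: 17+10+10+7 = 44
Cheapest is A → H → F → C → D at 44.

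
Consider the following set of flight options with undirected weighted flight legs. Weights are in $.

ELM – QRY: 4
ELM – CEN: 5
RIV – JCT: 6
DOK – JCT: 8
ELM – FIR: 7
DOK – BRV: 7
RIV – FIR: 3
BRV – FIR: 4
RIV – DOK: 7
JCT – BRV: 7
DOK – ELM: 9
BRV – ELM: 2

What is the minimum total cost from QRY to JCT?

Settle nodes by increasing distance from QRY:
QRY: 0
ELM: 4  (via QRY)
BRV: 6  (via ELM)
CEN: 9  (via ELM)
FIR: 10  (via BRV)
DOK: 13  (via ELM)
RIV: 13  (via FIR)
JCT: 13  (via BRV)
Shortest route: QRY–ELM–BRV–JCT = $13.

$13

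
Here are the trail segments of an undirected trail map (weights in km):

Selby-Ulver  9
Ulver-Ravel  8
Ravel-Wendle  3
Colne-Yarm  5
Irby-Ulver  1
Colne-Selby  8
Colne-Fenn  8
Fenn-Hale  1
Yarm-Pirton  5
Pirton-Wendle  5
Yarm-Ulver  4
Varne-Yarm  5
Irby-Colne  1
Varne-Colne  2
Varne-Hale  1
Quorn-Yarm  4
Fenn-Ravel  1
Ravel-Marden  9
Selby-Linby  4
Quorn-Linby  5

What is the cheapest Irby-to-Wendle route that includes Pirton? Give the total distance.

Shortest Irby→Pirton: Irby–Ulver–Yarm–Pirton = 10
Best Pirton to Wendle: Pirton–Wendle costing 5
Total via Pirton: 10 + 5 = 15 km.

15 km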